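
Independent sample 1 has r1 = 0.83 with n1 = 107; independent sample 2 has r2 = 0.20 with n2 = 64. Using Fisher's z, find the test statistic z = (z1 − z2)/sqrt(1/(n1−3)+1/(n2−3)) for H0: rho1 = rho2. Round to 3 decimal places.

6.110

Fisher z-transforms: z1 = atanh(0.83) = 1.188136, z2 = atanh(0.20) = 0.202733; difference d = 0.985403
Var(d) = 1/104 + 1/61 = 0.0096154 + 0.0163934 = 0.0260088
z = d/√Var(d) = 0.985403 / √0.0260088 = 0.985403 / 0.161272 = 6.110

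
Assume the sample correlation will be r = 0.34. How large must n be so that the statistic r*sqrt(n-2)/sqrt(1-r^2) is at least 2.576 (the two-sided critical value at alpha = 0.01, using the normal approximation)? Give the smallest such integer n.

r√(n−2)/√(1−r²) ≥ 2.576  ⇔  n−2 ≥ (2.576)²·(1−r²)/r²
(1−r²)/r² = (1−0.1156)/0.1156 = 7.6505
n ≥ 2 + 6.635776·7.6505 = 2 + 50.7670 = 52.7670
⌈52.7670⌉ = 53

53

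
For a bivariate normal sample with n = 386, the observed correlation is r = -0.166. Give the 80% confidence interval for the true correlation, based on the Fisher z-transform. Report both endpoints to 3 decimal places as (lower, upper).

(-0.229, -0.102)

z_r = atanh(-0.166) = -0.167550;  SE = 1/√(n−3) = 1/√383 = 0.051098
z-limits: -0.167550 ± 1.282·0.051098 = -0.167550 ± 0.065508 = [-0.233058, -0.102042]
ρ-limits: (tanh -0.233058, tanh -0.102042) = (-0.229, -0.102)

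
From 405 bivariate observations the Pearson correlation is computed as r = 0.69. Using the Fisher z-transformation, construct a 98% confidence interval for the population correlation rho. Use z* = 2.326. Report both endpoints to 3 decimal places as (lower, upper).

Fisher z: z_r = atanh(r) = ½·ln((1+0.69)/(1−0.69)) = 0.847956
SE(z) = 1/√(n−3) = 1/√402 = 0.049875
98% ⇒ z* = 2.326; margin = 2.326·0.049875 = 0.116009
CI on z-scale: (0.731947, 0.963965)
Back-transform: tanh(0.731947) = 0.624255, tanh(0.963965) = 0.746040

(0.624, 0.746)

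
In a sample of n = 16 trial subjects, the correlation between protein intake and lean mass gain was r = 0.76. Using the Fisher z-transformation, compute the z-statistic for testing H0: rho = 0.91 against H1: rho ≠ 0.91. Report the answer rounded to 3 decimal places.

z_r = atanh(0.76) = 0.996215,  z_0 = atanh(0.91) = 1.527524
SE = 1/√(n−3) = 1/√13 = 0.277350
z = (z_r − z_0)/SE = (0.996215 − 1.527524) / 0.277350 = -0.531309 / 0.277350 = -1.916

-1.916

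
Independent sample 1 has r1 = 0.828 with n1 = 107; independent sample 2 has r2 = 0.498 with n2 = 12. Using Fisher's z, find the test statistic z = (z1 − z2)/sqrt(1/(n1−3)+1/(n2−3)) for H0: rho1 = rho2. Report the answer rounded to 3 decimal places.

z1 = atanh(0.828) = 1.181742,  z2 = atanh(0.498) = 0.546643
SE = √(1/(n1−3) + 1/(n2−3)) = √(1/104 + 1/9) = √(0.0096154 + 0.1111111) = √0.1207265 = 0.347457
z = (z1 − z2)/SE = (1.181742 − 0.546643) / 0.347457 = 0.635099 / 0.347457 = 1.828

1.828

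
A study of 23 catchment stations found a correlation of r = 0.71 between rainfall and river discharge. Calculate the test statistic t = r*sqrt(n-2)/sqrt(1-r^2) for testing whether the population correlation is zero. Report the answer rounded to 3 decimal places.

4.620

1 − r² = 1 − 0.5041 = 0.4959;  √(1−r²) = 0.704202
√(n−2) = √21 = 4.582576
t = r·√(n−2)/√(1−r²) = 0.71 · 4.582576 / 0.704202 = 4.620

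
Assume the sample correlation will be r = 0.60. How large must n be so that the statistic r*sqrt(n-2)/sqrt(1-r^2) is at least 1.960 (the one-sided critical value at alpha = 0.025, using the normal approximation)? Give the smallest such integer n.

r√(n−2)/√(1−r²) ≥ 1.960  ⇔  n−2 ≥ (1.960)²·(1−r²)/r²
(1−r²)/r² = (1−0.3600)/0.3600 = 1.7778
n ≥ 2 + 3.8416·1.7778 = 2 + 6.8296 = 8.8296
⌈8.8296⌉ = 9

9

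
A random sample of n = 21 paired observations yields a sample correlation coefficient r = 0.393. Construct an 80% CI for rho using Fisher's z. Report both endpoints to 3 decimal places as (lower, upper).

Fisher z: z_r = atanh(r) = ½·ln((1+0.393)/(1−0.393)) = 0.415343
SE(z) = 1/√(n−3) = 1/√18 = 0.235702
80% ⇒ z* = 1.282; margin = 1.282·0.235702 = 0.302170
CI on z-scale: (0.113173, 0.717513)
Back-transform: tanh(0.113173) = 0.112692, tanh(0.717513) = 0.615366

(0.113, 0.615)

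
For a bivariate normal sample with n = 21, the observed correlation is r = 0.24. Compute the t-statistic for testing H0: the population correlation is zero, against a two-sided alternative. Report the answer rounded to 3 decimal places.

1.078

t = r·√(n−2) / √(1−r²) with r = 0.24, n = 21
  = 0.24·√19 / √(1 − 0.0576)
  = 0.24·4.358899 / 0.970773
  = 1.046136 / 0.970773 = 1.078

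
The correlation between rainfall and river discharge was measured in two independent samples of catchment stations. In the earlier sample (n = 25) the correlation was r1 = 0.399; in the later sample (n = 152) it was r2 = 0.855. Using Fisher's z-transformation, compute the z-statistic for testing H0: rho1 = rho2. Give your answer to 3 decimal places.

z1 = atanh(0.399) = 0.422459,  z2 = atanh(0.855) = 1.274453
SE = √(1/(n1−3) + 1/(n2−3)) = √(1/22 + 1/149) = √(0.0454545 + 0.0067114) = √0.0521659 = 0.228399
z = (z1 − z2)/SE = (0.422459 − 1.274453) / 0.228399 = -0.851994 / 0.228399 = -3.730

-3.730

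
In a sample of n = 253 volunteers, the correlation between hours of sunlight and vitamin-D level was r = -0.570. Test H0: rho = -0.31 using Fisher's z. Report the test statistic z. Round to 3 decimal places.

-5.170

Fisher z: atanh(-0.570) = -0.647523, atanh(-0.31) = -0.320545
z = (z_r − z_0)·√(n−3) = (-0.647523 − (-0.320545))·√250 = -0.326978 · 15.811388 = -5.170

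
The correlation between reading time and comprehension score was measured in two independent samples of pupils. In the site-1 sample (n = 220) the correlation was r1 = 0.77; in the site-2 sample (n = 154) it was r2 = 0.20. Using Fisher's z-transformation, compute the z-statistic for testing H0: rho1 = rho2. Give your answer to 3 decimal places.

Fisher z-transforms: z1 = atanh(0.77) = 1.020328, z2 = atanh(0.20) = 0.202733; difference d = 0.817595
Var(d) = 1/217 + 1/151 = 0.0046083 + 0.0066225 = 0.0112308
z = d/√Var(d) = 0.817595 / √0.0112308 = 0.817595 / 0.105975 = 7.715

7.715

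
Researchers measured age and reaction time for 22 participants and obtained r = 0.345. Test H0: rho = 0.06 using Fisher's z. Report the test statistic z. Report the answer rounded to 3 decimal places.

Fisher z: atanh(0.345) = 0.359757, atanh(0.06) = 0.060072
z = (z_r − z_0)·√(n−3) = (0.359757 − 0.060072)·√19 = 0.299685 · 4.358899 = 1.306

1.306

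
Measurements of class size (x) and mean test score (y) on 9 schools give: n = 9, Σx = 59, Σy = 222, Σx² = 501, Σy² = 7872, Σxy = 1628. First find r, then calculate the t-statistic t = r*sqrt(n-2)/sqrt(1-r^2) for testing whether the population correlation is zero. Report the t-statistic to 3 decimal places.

0.925

Numerator: nΣxy − (Σx)(Σy) = 9·1628 − (59)(222) = 1554
Denominator: √[(nΣx²−(Σx)²)(nΣy²−(Σy)²)]
  nΣx²−(Σx)² = 9·501 − 3481 = 1028;  nΣy²−(Σy)² = 9·7872 − 49284 = 21564
  √(1028·21564) = √22167792 = 4708.2685
r = 1554 / 4708.2685 = 0.3301
t = r·√(n−2)/√(1−r²) = 0.3301·√7 / √(1−0.108966) = 0.873363 / 0.943946 = 0.925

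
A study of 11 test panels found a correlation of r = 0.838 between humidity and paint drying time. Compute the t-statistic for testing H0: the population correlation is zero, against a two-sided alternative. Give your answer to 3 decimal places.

1 − r² = 1 − 0.702244 = 0.297756;  √(1−r²) = 0.545670
√(n−2) = √9 = 3.000000
t = r·√(n−2)/√(1−r²) = 0.838 · 3.000000 / 0.545670 = 4.607

4.607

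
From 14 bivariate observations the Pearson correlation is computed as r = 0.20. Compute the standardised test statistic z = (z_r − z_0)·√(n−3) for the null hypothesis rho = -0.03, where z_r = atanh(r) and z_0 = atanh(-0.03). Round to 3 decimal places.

0.772

z_r = atanh(0.20) = 0.202733,  z_0 = atanh(-0.03) = -0.030009
SE = 1/√(n−3) = 1/√11 = 0.301511
z = (z_r − z_0)/SE = (0.202733 − (-0.030009)) / 0.301511 = 0.232742 / 0.301511 = 0.772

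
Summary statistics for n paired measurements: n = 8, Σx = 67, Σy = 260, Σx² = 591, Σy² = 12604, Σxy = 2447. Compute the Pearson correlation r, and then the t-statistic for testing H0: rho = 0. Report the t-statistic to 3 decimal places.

2.910

S_xy = nΣxy − ΣxΣy = 8·2447 − 67·260 = 19576 − 17420 = 2156
S_xx = nΣx² − (Σx)² = 8·591 − 67² = 4728 − 4489 = 239
S_yy = nΣy² − (Σy)² = 8·12604 − 260² = 100832 − 67600 = 33232
r = S_xy / √(S_xx·S_yy) = 2156 / √(239·33232) = 2156 / √7942448 = 2156 / 2818.2349 = 0.7650
t = r·√(n−2)/√(1−r²) = 0.7650·√6 / √(1−0.585225) = 1.873860 / 0.644030 = 2.910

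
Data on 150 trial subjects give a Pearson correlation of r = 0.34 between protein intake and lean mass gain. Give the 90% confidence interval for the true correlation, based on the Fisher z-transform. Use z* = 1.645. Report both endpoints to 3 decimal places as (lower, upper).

Fisher z: z_r = atanh(r) = ½·ln((1+0.34)/(1−0.34)) = 0.354093
SE(z) = 1/√(n−3) = 1/√147 = 0.082479
90% ⇒ z* = 1.645; margin = 1.645·0.082479 = 0.135678
CI on z-scale: (0.218415, 0.489771)
Back-transform: tanh(0.218415) = 0.215007, tanh(0.489771) = 0.454035

(0.215, 0.454)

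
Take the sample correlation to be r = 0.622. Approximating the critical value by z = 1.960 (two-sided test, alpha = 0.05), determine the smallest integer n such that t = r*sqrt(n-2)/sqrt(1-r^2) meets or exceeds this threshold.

Need r·√(n−2)/√(1−r²) ≥ 1.960
√(n−2) ≥ 1.960·√(1−0.386884) / 0.622 = 1.960·0.783017 / 0.622 = 2.4674
n−2 ≥ 6.0881  ⇒  n ≥ 8.0881
Smallest integer n = 9

9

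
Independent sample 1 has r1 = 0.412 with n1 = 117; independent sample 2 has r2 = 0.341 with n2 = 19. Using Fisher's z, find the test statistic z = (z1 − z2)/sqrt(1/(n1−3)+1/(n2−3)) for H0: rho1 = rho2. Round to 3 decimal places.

z1 = atanh(0.412) = 0.438018,  z2 = atanh(0.341) = 0.355224
SE = √(1/(n1−3) + 1/(n2−3)) = √(1/114 + 1/16) = √(0.0087719 + 0.0625000) = √0.0712719 = 0.266968
z = (z1 − z2)/SE = (0.438018 − 0.355224) / 0.266968 = 0.082794 / 0.266968 = 0.310

0.310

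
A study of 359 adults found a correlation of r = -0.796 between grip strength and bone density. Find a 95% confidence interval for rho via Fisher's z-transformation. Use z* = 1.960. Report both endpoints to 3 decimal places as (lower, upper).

(-0.831, -0.755)

z_r = atanh(-0.796) = -1.087599;  SE = 1/√(n−3) = 1/√356 = 0.053000
z-limits: -1.087599 ± 1.960·0.053000 = -1.087599 ± 0.103880 = [-1.191479, -0.983719]
ρ-limits: (tanh -1.191479, tanh -0.983719) = (-0.831, -0.755)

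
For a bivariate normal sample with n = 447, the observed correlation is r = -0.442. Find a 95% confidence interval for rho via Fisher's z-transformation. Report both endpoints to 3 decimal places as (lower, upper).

Fisher z: z_r = atanh(r) = ½·ln((1+(-0.442))/(1−(-0.442))) = -0.474714
SE(z) = 1/√(n−3) = 1/√444 = 0.047458
95% ⇒ z* = 1.960; margin = 1.960·0.047458 = 0.093018
CI on z-scale: (-0.567732, -0.381696)
Back-transform: tanh(-0.567732) = -0.513692, tanh(-0.381696) = -0.364179

(-0.514, -0.364)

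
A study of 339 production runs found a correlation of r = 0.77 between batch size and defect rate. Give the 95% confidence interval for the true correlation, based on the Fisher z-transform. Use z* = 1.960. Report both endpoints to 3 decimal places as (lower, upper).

(0.723, 0.810)

z_r = atanh(0.77) = 1.020328;  SE = 1/√(n−3) = 1/√336 = 0.054554
z-limits: 1.020328 ± 1.960·0.054554 = 1.020328 ± 0.106926 = [0.913402, 1.127254]
ρ-limits: (tanh 0.913402, tanh 1.127254) = (0.723, 0.810)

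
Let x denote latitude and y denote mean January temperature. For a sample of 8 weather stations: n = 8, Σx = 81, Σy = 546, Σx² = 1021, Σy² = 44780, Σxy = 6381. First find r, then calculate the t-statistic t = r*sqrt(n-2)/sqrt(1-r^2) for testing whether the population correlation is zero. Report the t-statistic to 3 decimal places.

Numerator: nΣxy − (Σx)(Σy) = 8·6381 − (81)(546) = 6822
Denominator: √[(nΣx²−(Σx)²)(nΣy²−(Σy)²)]
  nΣx²−(Σx)² = 8·1021 − 6561 = 1607;  nΣy²−(Σy)² = 8·44780 − 298116 = 60124
  √(1607·60124) = √96619268 = 9829.5101
r = 6822 / 9829.5101 = 0.6940
t = r·√(n−2)/√(1−r²) = 0.6940·√6 / √(1−0.481636) = 1.699946 / 0.719975 = 2.361

2.361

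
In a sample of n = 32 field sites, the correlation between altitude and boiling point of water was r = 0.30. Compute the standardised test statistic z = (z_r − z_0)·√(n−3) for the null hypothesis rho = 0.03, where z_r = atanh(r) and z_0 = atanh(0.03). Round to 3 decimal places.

1.505

z_r = atanh(0.30) = 0.309520,  z_0 = atanh(0.03) = 0.030009
SE = 1/√(n−3) = 1/√29 = 0.185695
z = (z_r − z_0)/SE = (0.309520 − 0.030009) / 0.185695 = 0.279511 / 0.185695 = 1.505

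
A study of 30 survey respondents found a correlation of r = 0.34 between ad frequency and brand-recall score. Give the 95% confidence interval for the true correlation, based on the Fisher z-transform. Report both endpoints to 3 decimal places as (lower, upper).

(-0.023, 0.624)

Fisher z: z_r = atanh(r) = ½·ln((1+0.34)/(1−0.34)) = 0.354093
SE(z) = 1/√(n−3) = 1/√27 = 0.192450
95% ⇒ z* = 1.960; margin = 1.960·0.192450 = 0.377202
CI on z-scale: (-0.023109, 0.731295)
Back-transform: tanh(-0.023109) = -0.023105, tanh(0.731295) = 0.623857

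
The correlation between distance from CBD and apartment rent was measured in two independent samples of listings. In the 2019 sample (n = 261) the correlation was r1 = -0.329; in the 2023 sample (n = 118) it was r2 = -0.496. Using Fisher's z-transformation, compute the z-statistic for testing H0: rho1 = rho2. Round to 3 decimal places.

1.804

Fisher z-transforms: z1 = atanh(-0.329) = -0.341706, z2 = atanh(-0.496) = -0.543987; difference d = 0.202281
Var(d) = 1/258 + 1/115 = 0.0038760 + 0.0086957 = 0.0125717
z = d/√Var(d) = 0.202281 / √0.0125717 = 0.202281 / 0.112124 = 1.804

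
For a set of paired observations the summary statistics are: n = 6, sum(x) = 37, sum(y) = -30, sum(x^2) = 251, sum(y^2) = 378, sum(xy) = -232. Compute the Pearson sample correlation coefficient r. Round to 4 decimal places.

S_xy = nΣxy − ΣxΣy = 6·(-232) − 37·(-30) = -1392 − (-1110) = -282
S_xx = nΣx² − (Σx)² = 6·251 − 37² = 1506 − 1369 = 137
S_yy = nΣy² − (Σy)² = 6·378 − (-30)² = 2268 − 900 = 1368
r = S_xy / √(S_xx·S_yy) = -282 / √(137·1368) = -282 / √187416 = -282 / 432.9157 = -0.6514

-0.6514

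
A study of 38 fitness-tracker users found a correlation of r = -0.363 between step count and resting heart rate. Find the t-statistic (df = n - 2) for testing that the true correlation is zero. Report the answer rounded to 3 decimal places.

-2.337

t = r·√(n−2) / √(1−r²) with r = -0.363, n = 38
  = -0.363·√36 / √(1 − 0.131769)
  = -0.363·6.000000 / 0.931789
  = -2.178000 / 0.931789 = -2.337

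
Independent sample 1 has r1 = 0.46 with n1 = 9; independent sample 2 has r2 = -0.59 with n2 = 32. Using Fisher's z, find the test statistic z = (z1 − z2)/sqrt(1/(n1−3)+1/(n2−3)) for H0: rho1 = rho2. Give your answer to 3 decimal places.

2.620

z1 = atanh(0.46) = 0.497311,  z2 = atanh(-0.59) = -0.677666
SE = √(1/(n1−3) + 1/(n2−3)) = √(1/6 + 1/29) = √(0.1666667 + 0.0344828) = √0.2011495 = 0.448497
z = (z1 − z2)/SE = (0.497311 − (-0.677666)) / 0.448497 = 1.174977 / 0.448497 = 2.620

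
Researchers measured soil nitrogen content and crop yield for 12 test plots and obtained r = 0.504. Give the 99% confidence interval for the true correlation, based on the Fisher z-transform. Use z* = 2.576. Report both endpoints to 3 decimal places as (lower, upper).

(-0.295, 0.888)

z_r = atanh(0.504) = 0.554654;  SE = 1/√(n−3) = 1/√9 = 0.333333
z-limits: 0.554654 ± 2.576·0.333333 = 0.554654 ± 0.858666 = [-0.304012, 1.413320]
ρ-limits: (tanh -0.304012, tanh 1.413320) = (-0.295, 0.888)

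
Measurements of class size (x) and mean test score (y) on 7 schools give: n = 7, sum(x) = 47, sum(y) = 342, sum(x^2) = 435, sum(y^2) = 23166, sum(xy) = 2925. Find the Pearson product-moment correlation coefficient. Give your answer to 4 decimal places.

0.7160

Numerator: nΣxy − (Σx)(Σy) = 7·2925 − (47)(342) = 4401
Denominator: √[(nΣx²−(Σx)²)(nΣy²−(Σy)²)]
  nΣx²−(Σx)² = 7·435 − 2209 = 836;  nΣy²−(Σy)² = 7·23166 − 116964 = 45198
  √(836·45198) = √37785528 = 6146.9934
r = 4401 / 6146.9934 = 0.7160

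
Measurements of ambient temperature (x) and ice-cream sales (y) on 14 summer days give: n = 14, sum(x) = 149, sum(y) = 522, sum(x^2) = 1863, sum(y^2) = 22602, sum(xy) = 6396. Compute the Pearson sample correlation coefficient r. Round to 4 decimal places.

Numerator: nΣxy − (Σx)(Σy) = 14·6396 − (149)(522) = 11766
Denominator: √[(nΣx²−(Σx)²)(nΣy²−(Σy)²)]
  nΣx²−(Σx)² = 14·1863 − 22201 = 3881;  nΣy²−(Σy)² = 14·22602 − 272484 = 43944
  √(3881·43944) = √170546664 = 13059.3516
r = 11766 / 13059.3516 = 0.9010

0.9010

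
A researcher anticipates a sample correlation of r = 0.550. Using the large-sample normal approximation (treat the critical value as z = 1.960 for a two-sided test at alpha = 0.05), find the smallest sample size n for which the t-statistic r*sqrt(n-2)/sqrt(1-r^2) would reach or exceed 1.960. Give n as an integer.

11

r√(n−2)/√(1−r²) ≥ 1.960  ⇔  n−2 ≥ (1.960)²·(1−r²)/r²
(1−r²)/r² = (1−0.302500)/0.302500 = 2.3058
n ≥ 2 + 3.8416·2.3058 = 2 + 8.8580 = 10.8580
⌈10.8580⌉ = 11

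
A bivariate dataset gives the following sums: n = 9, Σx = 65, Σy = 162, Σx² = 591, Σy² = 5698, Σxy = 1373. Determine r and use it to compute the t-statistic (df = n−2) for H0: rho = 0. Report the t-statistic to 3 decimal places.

Numerator: nΣxy − (Σx)(Σy) = 9·1373 − (65)(162) = 1827
Denominator: √[(nΣx²−(Σx)²)(nΣy²−(Σy)²)]
  nΣx²−(Σx)² = 9·591 − 4225 = 1094;  nΣy²−(Σy)² = 9·5698 − 26244 = 25038
  √(1094·25038) = √27391572 = 5233.6958
r = 1827 / 5233.6958 = 0.3491
t = r·√(n−2)/√(1−r²) = 0.3491·√7 / √(1−0.121871) = 0.923632 / 0.937085 = 0.986

0.986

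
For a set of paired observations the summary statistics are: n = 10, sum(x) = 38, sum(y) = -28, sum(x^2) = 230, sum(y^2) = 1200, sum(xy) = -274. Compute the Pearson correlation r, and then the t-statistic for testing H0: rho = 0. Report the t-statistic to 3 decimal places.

-1.819

S_xy = nΣxy − ΣxΣy = 10·(-274) − 38·(-28) = -2740 − (-1064) = -1676
S_xx = nΣx² − (Σx)² = 10·230 − 38² = 2300 − 1444 = 856
S_yy = nΣy² − (Σy)² = 10·1200 − (-28)² = 12000 − 784 = 11216
r = S_xy / √(S_xx·S_yy) = -1676 / √(856·11216) = -1676 / √9600896 = -1676 / 3098.5313 = -0.5409
t = r·√(n−2)/√(1−r²) = -0.5409·√8 / √(1−0.292573) = -1.529896 / 0.841087 = -1.819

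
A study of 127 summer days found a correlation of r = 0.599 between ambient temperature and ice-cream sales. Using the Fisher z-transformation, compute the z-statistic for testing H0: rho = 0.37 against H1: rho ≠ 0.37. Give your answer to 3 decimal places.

Fisher z: atanh(0.599) = 0.691586, atanh(0.37) = 0.388423
z = (z_r − z_0)·√(n−3) = (0.691586 − 0.388423)·√124 = 0.303163 · 11.135529 = 3.376

3.376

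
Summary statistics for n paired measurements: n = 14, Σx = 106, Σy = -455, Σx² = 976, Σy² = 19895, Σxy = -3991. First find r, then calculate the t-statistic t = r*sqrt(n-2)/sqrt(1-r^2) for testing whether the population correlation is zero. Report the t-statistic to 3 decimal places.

-2.467

S_xy = nΣxy − ΣxΣy = 14·(-3991) − 106·(-455) = -55874 − (-48230) = -7644
S_xx = nΣx² − (Σx)² = 14·976 − 106² = 13664 − 11236 = 2428
S_yy = nΣy² − (Σy)² = 14·19895 − (-455)² = 278530 − 207025 = 71505
r = S_xy / √(S_xx·S_yy) = -7644 / √(2428·71505) = -7644 / √173614140 = -7644 / 13176.2719 = -0.5801
t = r·√(n−2)/√(1−r²) = -0.5801·√12 / √(1−0.336516) = -2.009525 / 0.814545 = -2.467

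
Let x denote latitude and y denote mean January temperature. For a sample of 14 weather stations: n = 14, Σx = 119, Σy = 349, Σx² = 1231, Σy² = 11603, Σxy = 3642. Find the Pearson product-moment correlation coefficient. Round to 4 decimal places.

0.8462

S_xy = nΣxy − ΣxΣy = 14·3642 − 119·349 = 50988 − 41531 = 9457
S_xx = nΣx² − (Σx)² = 14·1231 − 119² = 17234 − 14161 = 3073
S_yy = nΣy² − (Σy)² = 14·11603 − 349² = 162442 − 121801 = 40641
r = S_xy / √(S_xx·S_yy) = 9457 / √(3073·40641) = 9457 / √124889793 = 9457 / 11175.4102 = 0.8462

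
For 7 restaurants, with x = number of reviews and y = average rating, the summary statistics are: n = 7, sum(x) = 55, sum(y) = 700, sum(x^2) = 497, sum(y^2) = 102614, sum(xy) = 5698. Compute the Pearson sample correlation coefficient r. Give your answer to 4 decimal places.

0.1361

S_xy = nΣxy − ΣxΣy = 7·5698 − 55·700 = 39886 − 38500 = 1386
S_xx = nΣx² − (Σx)² = 7·497 − 55² = 3479 − 3025 = 454
S_yy = nΣy² − (Σy)² = 7·102614 − 700² = 718298 − 490000 = 228298
r = S_xy / √(S_xx·S_yy) = 1386 / √(454·228298) = 1386 / √103647292 = 1386 / 10180.7314 = 0.1361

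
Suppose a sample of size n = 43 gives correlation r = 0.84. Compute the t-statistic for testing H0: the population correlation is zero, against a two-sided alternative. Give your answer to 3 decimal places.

9.913

t = r·√(n−2) / √(1−r²) with r = 0.84, n = 43
  = 0.84·√41 / √(1 − 0.7056)
  = 0.84·6.403124 / 0.542586
  = 5.378624 / 0.542586 = 9.913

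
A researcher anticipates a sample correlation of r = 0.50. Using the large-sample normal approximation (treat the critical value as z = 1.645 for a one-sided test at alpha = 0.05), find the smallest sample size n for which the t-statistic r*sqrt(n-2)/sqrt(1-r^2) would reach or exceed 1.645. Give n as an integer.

r√(n−2)/√(1−r²) ≥ 1.645  ⇔  n−2 ≥ (1.645)²·(1−r²)/r²
(1−r²)/r² = (1−0.2500)/0.2500 = 3.0000
n ≥ 2 + 2.706025·3.0000 = 2 + 8.1181 = 10.1181
⌈10.1181⌉ = 11

11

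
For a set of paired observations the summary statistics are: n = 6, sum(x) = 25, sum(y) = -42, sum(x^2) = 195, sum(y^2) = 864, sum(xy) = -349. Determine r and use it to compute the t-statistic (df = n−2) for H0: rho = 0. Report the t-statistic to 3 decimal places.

-2.373

S_xy = nΣxy − ΣxΣy = 6·(-349) − 25·(-42) = -2094 − (-1050) = -1044
S_xx = nΣx² − (Σx)² = 6·195 − 25² = 1170 − 625 = 545
S_yy = nΣy² − (Σy)² = 6·864 − (-42)² = 5184 − 1764 = 3420
r = S_xy / √(S_xx·S_yy) = -1044 / √(545·3420) = -1044 / √1863900 = -1044 / 1365.2472 = -0.7647
t = r·√(n−2)/√(1−r²) = -0.7647·√4 / √(1−0.584766) = -1.529400 / 0.644387 = -2.373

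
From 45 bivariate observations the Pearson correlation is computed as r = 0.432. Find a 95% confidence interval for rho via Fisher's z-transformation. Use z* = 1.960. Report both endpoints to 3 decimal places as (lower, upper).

Fisher z: z_r = atanh(r) = ½·ln((1+0.432)/(1−0.432)) = 0.462353
SE(z) = 1/√(n−3) = 1/√42 = 0.154303
95% ⇒ z* = 1.960; margin = 1.960·0.154303 = 0.302434
CI on z-scale: (0.159919, 0.764787)
Back-transform: tanh(0.159919) = 0.158570, tanh(0.764787) = 0.643888

(0.159, 0.644)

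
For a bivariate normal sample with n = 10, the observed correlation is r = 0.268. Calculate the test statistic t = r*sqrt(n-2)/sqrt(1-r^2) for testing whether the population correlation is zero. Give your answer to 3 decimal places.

0.787

t = r·√(n−2) / √(1−r²) with r = 0.268, n = 10
  = 0.268·√8 / √(1 − 0.071824)
  = 0.268·2.828427 / 0.963419
  = 0.758018 / 0.963419 = 0.787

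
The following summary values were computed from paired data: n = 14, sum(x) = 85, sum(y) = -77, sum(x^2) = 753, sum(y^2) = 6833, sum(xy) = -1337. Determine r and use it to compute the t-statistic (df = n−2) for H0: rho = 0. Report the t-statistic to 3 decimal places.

-3.449

S_xy = nΣxy − ΣxΣy = 14·(-1337) − 85·(-77) = -18718 − (-6545) = -12173
S_xx = nΣx² − (Σx)² = 14·753 − 85² = 10542 − 7225 = 3317
S_yy = nΣy² − (Σy)² = 14·6833 − (-77)² = 95662 − 5929 = 89733
r = S_xy / √(S_xx·S_yy) = -12173 / √(3317·89733) = -12173 / √297644361 = -12173 / 17252.3726 = -0.7056
t = r·√(n−2)/√(1−r²) = -0.7056·√12 / √(1−0.497871) = -2.444270 / 0.708611 = -3.449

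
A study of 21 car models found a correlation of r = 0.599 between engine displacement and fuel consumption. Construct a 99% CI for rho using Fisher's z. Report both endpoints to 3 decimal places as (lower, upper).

(0.084, 0.861)

z_r = atanh(0.599) = 0.691586;  SE = 1/√(n−3) = 1/√18 = 0.235702
z-limits: 0.691586 ± 2.576·0.235702 = 0.691586 ± 0.607168 = [0.084418, 1.298754]
ρ-limits: (tanh 0.084418, tanh 1.298754) = (0.084, 0.861)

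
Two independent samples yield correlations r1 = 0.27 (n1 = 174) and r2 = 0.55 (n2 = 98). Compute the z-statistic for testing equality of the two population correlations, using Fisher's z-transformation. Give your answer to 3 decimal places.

z1 = atanh(0.27) = 0.276864,  z2 = atanh(0.55) = 0.618381
SE = √(1/(n1−3) + 1/(n2−3)) = √(1/171 + 1/95) = √(0.0058480 + 0.0105263) = √0.0163743 = 0.127962
z = (z1 − z2)/SE = (0.276864 − 0.618381) / 0.127962 = -0.341517 / 0.127962 = -2.669

-2.669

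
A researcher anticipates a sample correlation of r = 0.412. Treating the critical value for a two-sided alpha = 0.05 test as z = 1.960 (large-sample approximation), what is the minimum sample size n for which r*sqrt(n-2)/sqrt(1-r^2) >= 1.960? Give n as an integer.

Need r·√(n−2)/√(1−r²) ≥ 1.960
√(n−2) ≥ 1.960·√(1−0.169744) / 0.412 = 1.960·0.911184 / 0.412 = 4.3348
n−2 ≥ 18.7905  ⇒  n ≥ 20.7905
Smallest integer n = 21

21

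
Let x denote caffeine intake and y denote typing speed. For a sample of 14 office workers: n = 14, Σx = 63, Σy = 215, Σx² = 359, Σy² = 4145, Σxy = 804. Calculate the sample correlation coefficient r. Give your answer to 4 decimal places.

-0.6480

S_xy = nΣxy − ΣxΣy = 14·804 − 63·215 = 11256 − 13545 = -2289
S_xx = nΣx² − (Σx)² = 14·359 − 63² = 5026 − 3969 = 1057
S_yy = nΣy² − (Σy)² = 14·4145 − 215² = 58030 − 46225 = 11805
r = S_xy / √(S_xx·S_yy) = -2289 / √(1057·11805) = -2289 / √12477885 = -2289 / 3532.4050 = -0.6480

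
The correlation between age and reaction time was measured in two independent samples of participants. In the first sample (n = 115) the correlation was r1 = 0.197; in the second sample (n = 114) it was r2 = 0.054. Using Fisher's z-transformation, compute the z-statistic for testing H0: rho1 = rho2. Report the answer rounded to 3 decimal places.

z1 = atanh(0.197) = 0.199609,  z2 = atanh(0.054) = 0.054053
SE = √(1/(n1−3) + 1/(n2−3)) = √(1/112 + 1/111) = √(0.0089286 + 0.0090090) = √0.0179376 = 0.133931
z = (z1 − z2)/SE = (0.199609 − 0.054053) / 0.133931 = 0.145556 / 0.133931 = 1.087

1.087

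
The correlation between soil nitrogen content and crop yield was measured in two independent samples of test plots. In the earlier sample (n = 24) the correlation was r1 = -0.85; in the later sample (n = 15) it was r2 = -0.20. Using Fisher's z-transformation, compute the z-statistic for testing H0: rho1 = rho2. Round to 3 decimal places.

Fisher z-transforms: z1 = atanh(-0.85) = -1.256153, z2 = atanh(-0.20) = -0.202733; difference d = -1.053420
Var(d) = 1/21 + 1/12 = 0.0476190 + 0.0833333 = 0.1309523
z = d/√Var(d) = -1.053420 / √0.1309523 = -1.053420 / 0.361873 = -2.911

-2.911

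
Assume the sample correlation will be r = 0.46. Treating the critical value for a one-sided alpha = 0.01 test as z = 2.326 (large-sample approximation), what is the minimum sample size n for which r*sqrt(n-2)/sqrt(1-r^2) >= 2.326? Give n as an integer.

23

Need r·√(n−2)/√(1−r²) ≥ 2.326
√(n−2) ≥ 2.326·√(1−0.2116) / 0.46 = 2.326·0.887919 / 0.46 = 4.4898
n−2 ≥ 20.1583  ⇒  n ≥ 22.1583
Smallest integer n = 23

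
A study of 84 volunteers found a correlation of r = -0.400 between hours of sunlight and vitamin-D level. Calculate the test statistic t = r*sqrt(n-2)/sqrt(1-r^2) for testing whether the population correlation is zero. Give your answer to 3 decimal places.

1 − r² = 1 − 0.160000 = 0.840000;  √(1−r²) = 0.916515
√(n−2) = √82 = 9.055385
t = r·√(n−2)/√(1−r²) = -0.400 · 9.055385 / 0.916515 = -3.952

-3.952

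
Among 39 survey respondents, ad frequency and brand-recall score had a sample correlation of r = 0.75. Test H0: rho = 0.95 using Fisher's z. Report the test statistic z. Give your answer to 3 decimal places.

Fisher z: atanh(0.75) = 0.972955, atanh(0.95) = 1.831781
z = (z_r − z_0)·√(n−3) = (0.972955 − 1.831781)·√36 = -0.858826 · 6.000000 = -5.153

-5.153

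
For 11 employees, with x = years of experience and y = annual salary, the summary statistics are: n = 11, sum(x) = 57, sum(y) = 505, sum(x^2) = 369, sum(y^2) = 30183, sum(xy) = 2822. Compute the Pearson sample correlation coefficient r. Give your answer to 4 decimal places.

S_xy = nΣxy − ΣxΣy = 11·2822 − 57·505 = 31042 − 28785 = 2257
S_xx = nΣx² − (Σx)² = 11·369 − 57² = 4059 − 3249 = 810
S_yy = nΣy² − (Σy)² = 11·30183 − 505² = 332013 − 255025 = 76988
r = S_xy / √(S_xx·S_yy) = 2257 / √(810·76988) = 2257 / √62360280 = 2257 / 7896.8525 = 0.2858

0.2858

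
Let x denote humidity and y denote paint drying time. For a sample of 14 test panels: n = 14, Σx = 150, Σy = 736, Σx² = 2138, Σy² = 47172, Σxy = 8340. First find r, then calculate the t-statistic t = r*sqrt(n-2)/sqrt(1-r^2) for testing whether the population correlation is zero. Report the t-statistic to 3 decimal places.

Numerator: nΣxy − (Σx)(Σy) = 14·8340 − (150)(736) = 6360
Denominator: √[(nΣx²−(Σx)²)(nΣy²−(Σy)²)]
  nΣx²−(Σx)² = 14·2138 − 22500 = 7432;  nΣy²−(Σy)² = 14·47172 − 541696 = 118712
  √(7432·118712) = √882267584 = 29702.9895
r = 6360 / 29702.9895 = 0.2141
t = r·√(n−2)/√(1−r²) = 0.2141·√12 / √(1−0.045839) = 0.741664 / 0.976812 = 0.759

0.759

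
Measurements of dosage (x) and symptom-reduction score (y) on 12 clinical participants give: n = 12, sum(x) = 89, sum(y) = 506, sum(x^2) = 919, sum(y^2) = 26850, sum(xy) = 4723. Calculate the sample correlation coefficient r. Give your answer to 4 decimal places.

Numerator: nΣxy − (Σx)(Σy) = 12·4723 − (89)(506) = 11642
Denominator: √[(nΣx²−(Σx)²)(nΣy²−(Σy)²)]
  nΣx²−(Σx)² = 12·919 − 7921 = 3107;  nΣy²−(Σy)² = 12·26850 − 256036 = 66164
  √(3107·66164) = √205571548 = 14337.7665
r = 11642 / 14337.7665 = 0.8120

0.8120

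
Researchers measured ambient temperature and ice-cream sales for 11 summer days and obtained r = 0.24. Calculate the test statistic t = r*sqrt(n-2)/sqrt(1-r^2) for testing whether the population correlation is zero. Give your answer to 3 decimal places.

0.742

t = r·√(n−2) / √(1−r²) with r = 0.24, n = 11
  = 0.24·√9 / √(1 − 0.0576)
  = 0.24·3.000000 / 0.970773
  = 0.720000 / 0.970773 = 0.742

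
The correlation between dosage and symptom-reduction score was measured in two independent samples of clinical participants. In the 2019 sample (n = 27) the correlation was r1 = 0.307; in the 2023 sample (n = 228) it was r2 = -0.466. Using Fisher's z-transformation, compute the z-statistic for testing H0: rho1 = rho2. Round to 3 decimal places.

3.829

z1 = atanh(0.307) = 0.317230,  z2 = atanh(-0.466) = -0.504949
SE = √(1/(n1−3) + 1/(n2−3)) = √(1/24 + 1/225) = √(0.0416667 + 0.0044444) = √0.0461111 = 0.214735
z = (z1 − z2)/SE = (0.317230 − (-0.504949)) / 0.214735 = 0.822179 / 0.214735 = 3.829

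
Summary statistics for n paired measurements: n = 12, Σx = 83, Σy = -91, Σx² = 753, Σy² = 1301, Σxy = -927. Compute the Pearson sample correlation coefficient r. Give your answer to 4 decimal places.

-0.9001

Numerator: nΣxy − (Σx)(Σy) = 12·(-927) − (83)(-91) = -3571
Denominator: √[(nΣx²−(Σx)²)(nΣy²−(Σy)²)]
  nΣx²−(Σx)² = 12·753 − 6889 = 2147;  nΣy²−(Σy)² = 12·1301 − 8281 = 7331
  √(2147·7331) = √15739657 = 3967.3237
r = -3571 / 3967.3237 = -0.9001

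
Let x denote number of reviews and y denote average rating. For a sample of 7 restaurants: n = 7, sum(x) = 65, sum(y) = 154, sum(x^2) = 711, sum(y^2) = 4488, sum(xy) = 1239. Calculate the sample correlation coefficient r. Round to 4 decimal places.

S_xy = nΣxy − ΣxΣy = 7·1239 − 65·154 = 8673 − 10010 = -1337
S_xx = nΣx² − (Σx)² = 7·711 − 65² = 4977 − 4225 = 752
S_yy = nΣy² − (Σy)² = 7·4488 − 154² = 31416 − 23716 = 7700
r = S_xy / √(S_xx·S_yy) = -1337 / √(752·7700) = -1337 / √5790400 = -1337 / 2406.3250 = -0.5556

-0.5556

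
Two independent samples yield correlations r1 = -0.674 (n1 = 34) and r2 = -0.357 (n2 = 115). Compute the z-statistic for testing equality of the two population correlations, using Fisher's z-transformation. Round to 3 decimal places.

-2.191

Fisher z-transforms: z1 = atanh(-0.674) = -0.818037, z2 = atanh(-0.357) = -0.373443; difference d = -0.444594
Var(d) = 1/31 + 1/112 = 0.0322581 + 0.0089286 = 0.0411867
z = d/√Var(d) = -0.444594 / √0.0411867 = -0.444594 / 0.202945 = -2.191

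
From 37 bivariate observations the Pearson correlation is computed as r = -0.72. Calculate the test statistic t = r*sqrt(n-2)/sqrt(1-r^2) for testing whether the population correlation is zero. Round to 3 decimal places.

-6.138

1 − r² = 1 − 0.5184 = 0.4816;  √(1−r²) = 0.693974
√(n−2) = √35 = 5.916080
t = r·√(n−2)/√(1−r²) = -0.72 · 5.916080 / 0.693974 = -6.138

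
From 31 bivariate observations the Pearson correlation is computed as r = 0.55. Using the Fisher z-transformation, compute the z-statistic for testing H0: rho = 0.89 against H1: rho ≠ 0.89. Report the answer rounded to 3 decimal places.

-4.252

Fisher z: atanh(0.55) = 0.618381, atanh(0.89) = 1.421926
z = (z_r − z_0)·√(n−3) = (0.618381 − 1.421926)·√28 = -0.803545 · 5.291503 = -4.252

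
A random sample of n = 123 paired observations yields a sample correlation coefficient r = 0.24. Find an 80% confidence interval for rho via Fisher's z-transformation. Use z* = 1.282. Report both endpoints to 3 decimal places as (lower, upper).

Fisher z: z_r = atanh(r) = ½·ln((1+0.24)/(1−0.24)) = 0.244774
SE(z) = 1/√(n−3) = 1/√120 = 0.091287
80% ⇒ z* = 1.282; margin = 1.282·0.091287 = 0.117030
CI on z-scale: (0.127744, 0.361804)
Back-transform: tanh(0.127744) = 0.127054, tanh(0.361804) = 0.346802

(0.127, 0.347)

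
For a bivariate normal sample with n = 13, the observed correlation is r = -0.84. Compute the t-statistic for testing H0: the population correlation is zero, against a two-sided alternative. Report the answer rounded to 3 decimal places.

-5.135

t = r·√(n−2) / √(1−r²) with r = -0.84, n = 13
  = -0.84·√11 / √(1 − 0.7056)
  = -0.84·3.316625 / 0.542586
  = -2.785965 / 0.542586 = -5.135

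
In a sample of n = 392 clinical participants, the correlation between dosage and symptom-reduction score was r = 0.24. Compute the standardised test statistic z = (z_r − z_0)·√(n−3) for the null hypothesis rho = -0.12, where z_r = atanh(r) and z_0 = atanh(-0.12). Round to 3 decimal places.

7.206

Fisher z: atanh(0.24) = 0.244774, atanh(-0.12) = -0.120581
z = (z_r − z_0)·√(n−3) = (0.244774 − (-0.120581))·√389 = 0.365355 · 19.723083 = 7.206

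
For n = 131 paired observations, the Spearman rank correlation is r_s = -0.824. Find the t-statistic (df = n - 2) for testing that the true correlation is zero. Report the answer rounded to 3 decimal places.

1 − r_s² = 1 − 0.678976 = 0.321024;  √(1−r_s²) = 0.566590
√(n−2) = √129 = 11.357817
t = r_s·√(n−2)/√(1−r_s²) = -0.824 · 11.357817 / 0.566590 = -16.518

-16.518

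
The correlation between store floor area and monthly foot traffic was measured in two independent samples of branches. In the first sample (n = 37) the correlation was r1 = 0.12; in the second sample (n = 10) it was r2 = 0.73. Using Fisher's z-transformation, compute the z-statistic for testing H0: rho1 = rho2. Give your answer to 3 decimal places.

Fisher z-transforms: z1 = atanh(0.12) = 0.120581, z2 = atanh(0.73) = 0.928727; difference d = -0.808146
Var(d) = 1/34 + 1/7 = 0.0294118 + 0.1428571 = 0.1722689
z = d/√Var(d) = -0.808146 / √0.1722689 = -0.808146 / 0.415053 = -1.947

-1.947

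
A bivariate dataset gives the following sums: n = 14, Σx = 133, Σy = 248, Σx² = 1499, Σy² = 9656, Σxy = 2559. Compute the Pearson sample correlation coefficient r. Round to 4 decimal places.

0.1823

Numerator: nΣxy − (Σx)(Σy) = 14·2559 − (133)(248) = 2842
Denominator: √[(nΣx²−(Σx)²)(nΣy²−(Σy)²)]
  nΣx²−(Σx)² = 14·1499 − 17689 = 3297;  nΣy²−(Σy)² = 14·9656 − 61504 = 73680
  √(3297·73680) = √242922960 = 15585.9860
r = 2842 / 15585.9860 = 0.1823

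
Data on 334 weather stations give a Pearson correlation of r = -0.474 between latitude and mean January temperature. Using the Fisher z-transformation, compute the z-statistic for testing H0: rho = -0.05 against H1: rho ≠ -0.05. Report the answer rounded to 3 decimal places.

-8.463

z_r = atanh(-0.474) = -0.515217,  z_0 = atanh(-0.05) = -0.050042
SE = 1/√(n−3) = 1/√331 = 0.054965
z = (z_r − z_0)/SE = (-0.515217 − (-0.050042)) / 0.054965 = -0.465175 / 0.054965 = -8.463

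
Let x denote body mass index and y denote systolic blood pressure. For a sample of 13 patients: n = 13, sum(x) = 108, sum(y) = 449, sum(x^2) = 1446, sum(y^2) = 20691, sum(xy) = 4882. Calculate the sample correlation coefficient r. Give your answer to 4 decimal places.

0.6830

Numerator: nΣxy − (Σx)(Σy) = 13·4882 − (108)(449) = 14974
Denominator: √[(nΣx²−(Σx)²)(nΣy²−(Σy)²)]
  nΣx²−(Σx)² = 13·1446 − 11664 = 7134;  nΣy²−(Σy)² = 13·20691 − 201601 = 67382
  √(7134·67382) = √480703188 = 21924.9444
r = 14974 / 21924.9444 = 0.6830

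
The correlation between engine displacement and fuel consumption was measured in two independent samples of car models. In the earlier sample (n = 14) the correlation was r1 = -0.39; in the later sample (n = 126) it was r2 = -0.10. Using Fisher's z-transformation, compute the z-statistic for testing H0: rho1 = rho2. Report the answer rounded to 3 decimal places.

Fisher z-transforms: z1 = atanh(-0.39) = -0.411800, z2 = atanh(-0.10) = -0.100335; difference d = -0.311465
Var(d) = 1/11 + 1/123 = 0.0909091 + 0.0081301 = 0.0990392
z = d/√Var(d) = -0.311465 / √0.0990392 = -0.311465 / 0.314705 = -0.990

-0.990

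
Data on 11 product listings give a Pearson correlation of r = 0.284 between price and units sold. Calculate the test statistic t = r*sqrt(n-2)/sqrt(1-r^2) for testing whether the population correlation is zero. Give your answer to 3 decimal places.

0.889

1 − r² = 1 − 0.080656 = 0.919344;  √(1−r²) = 0.958824
√(n−2) = √9 = 3.000000
t = r·√(n−2)/√(1−r²) = 0.284 · 3.000000 / 0.958824 = 0.889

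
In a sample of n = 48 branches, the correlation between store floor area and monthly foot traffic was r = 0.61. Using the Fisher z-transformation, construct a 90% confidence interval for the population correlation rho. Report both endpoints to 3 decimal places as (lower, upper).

Fisher z: z_r = atanh(r) = ½·ln((1+0.61)/(1−0.61)) = 0.708921
SE(z) = 1/√(n−3) = 1/√45 = 0.149071
90% ⇒ z* = 1.645; margin = 1.645·0.149071 = 0.245222
CI on z-scale: (0.463699, 0.954143)
Back-transform: tanh(0.463699) = 0.433094, tanh(0.954143) = 0.741653

(0.433, 0.742)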